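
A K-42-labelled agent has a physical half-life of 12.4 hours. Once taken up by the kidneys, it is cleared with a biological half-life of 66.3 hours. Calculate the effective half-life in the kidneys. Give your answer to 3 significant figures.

1/t_eff = 1/t_phys + 1/t_biol = 1/12.4 + 1/66.3 = 0.095728 per hour.
t_eff = 12.4 × 66.3 / (12.4 + 66.3) ≈ 10.446 hours.

10.4 hours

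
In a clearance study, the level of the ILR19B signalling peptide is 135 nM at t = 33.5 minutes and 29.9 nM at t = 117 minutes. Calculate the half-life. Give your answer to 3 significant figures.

Over Δt = 117 − 33.5 = 83.5 minutes, the level fell by a factor of 135/29.9 ≈ 4.5151.
n = log₂(4.5151) ≈ 2.1747 half-lives, so t½ = 83.5/2.1747 ≈ 38.395 minutes.

38.4 minutes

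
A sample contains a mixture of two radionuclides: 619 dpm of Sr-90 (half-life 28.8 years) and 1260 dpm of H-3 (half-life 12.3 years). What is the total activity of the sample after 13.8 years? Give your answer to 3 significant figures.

1020 dpm

Sr-90: 619 × (1/2)^(13.8/28.8) = 619 × (1/2)^0.47917 ≈ 444.07 dpm.
H-3: 1260 × (1/2)^(13.8/12.3) = 1260 × (1/2)^1.122 ≈ 578.93 dpm.
Total = 444.07 + 578.93 ≈ 1023 dpm.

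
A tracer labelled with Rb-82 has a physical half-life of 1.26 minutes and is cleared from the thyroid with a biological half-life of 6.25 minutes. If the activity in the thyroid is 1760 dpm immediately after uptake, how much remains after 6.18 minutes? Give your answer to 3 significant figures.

29.6 dpm

1/t_eff = 1/t_phys + 1/t_biol = 1/1.26 + 1/6.25 = 0.95365 per minute.
t_eff = 1.26 × 6.25 / (1.26 + 6.25) ≈ 1.0486 minutes.
Remaining = 1760 × (1/2)^(6.18/1.0486) = 1760 × (1/2)^5.8936 ≈ 29.606 dpm.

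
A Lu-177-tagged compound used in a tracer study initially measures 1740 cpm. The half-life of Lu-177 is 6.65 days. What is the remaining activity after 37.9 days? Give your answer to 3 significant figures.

Number of half-lives: n = 37.9/6.65 ≈ 5.6992.
Remaining = 1740 × (1/2)^5.6992 = 1740 × 0.019247 ≈ 33.489 cpm.

33.5 cpm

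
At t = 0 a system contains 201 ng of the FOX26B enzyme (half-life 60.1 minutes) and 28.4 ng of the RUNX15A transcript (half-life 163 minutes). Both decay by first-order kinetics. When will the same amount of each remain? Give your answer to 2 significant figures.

Set 201·(1/2)^(t/60.1) = 28.4·(1/2)^(t/163).
Taking log₂: log₂(201/28.4) = t·(1/60.1 − 1/163).
log₂(7.0775) = 2.8232; 1/60.1 − 1/163 = 0.010504.
t = 2.8232 / 0.010504 ≈ 268.78 minutes.

270 minutes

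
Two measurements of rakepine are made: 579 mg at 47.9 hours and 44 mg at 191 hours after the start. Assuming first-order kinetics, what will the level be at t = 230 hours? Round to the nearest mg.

Over Δt = 191 − 47.9 = 143.1 hours, the level fell by a factor of 579/44 ≈ 13.159.
n = log₂(13.159) ≈ 3.718 half-lives, so t½ = 143.1/3.718 ≈ 38.489 hours.
From t = 191 to t = 230: 44 × (1/2)^((230−191)/38.489) ≈ 21.798 mg.

22 mg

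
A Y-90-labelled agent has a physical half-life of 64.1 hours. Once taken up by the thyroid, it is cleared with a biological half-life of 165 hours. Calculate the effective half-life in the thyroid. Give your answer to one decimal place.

46.2 hours

1/t_eff = 1/t_phys + 1/t_biol = 1/64.1 + 1/165 = 0.021661 per hour.
t_eff = 64.1 × 165 / (64.1 + 165) ≈ 46.165 hours.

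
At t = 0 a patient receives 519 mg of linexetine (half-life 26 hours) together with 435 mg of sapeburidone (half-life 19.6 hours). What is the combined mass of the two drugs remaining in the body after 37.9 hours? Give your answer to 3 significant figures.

303 mg

linexetine: 519 × (1/2)^(37.9/26) = 519 × (1/2)^1.4577 ≈ 188.95 mg.
sapeburidone: 435 × (1/2)^(37.9/19.6) = 435 × (1/2)^1.9337 ≈ 113.87 mg.
Total = 188.95 + 113.87 ≈ 302.82 mg.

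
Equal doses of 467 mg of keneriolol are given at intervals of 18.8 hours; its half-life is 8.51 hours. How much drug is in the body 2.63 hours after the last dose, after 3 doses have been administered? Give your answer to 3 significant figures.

The 3 doses were given 40.23, 21.43, 2.63 hours ago.
Total = 467·(1/2)^(40.23/8.51) + 467·(1/2)^(21.43/8.51) + 467·(1/2)^(2.63/8.51)
      = 17.629 + 81.519 + 376.95 ≈ 476.1 mg.

476 mg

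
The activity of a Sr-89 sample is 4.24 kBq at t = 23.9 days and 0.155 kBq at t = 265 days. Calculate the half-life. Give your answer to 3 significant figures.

Over Δt = 265 − 23.9 = 241.1 days, the level fell by a factor of 4.24/0.155 ≈ 27.355.
n = log₂(27.355) ≈ 4.7737 half-lives, so t½ = 241.1/4.7737 ≈ 50.506 days.

50.5 days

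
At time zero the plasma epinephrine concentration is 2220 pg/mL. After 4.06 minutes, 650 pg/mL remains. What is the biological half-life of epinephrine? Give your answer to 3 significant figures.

A/A₀ = 650/2220 ≈ 0.29279.
n = log₂(3.4154) ≈ 1.772 half-lives elapsed in 4.06 minutes.
t½ = 4.06/1.772 ≈ 2.2911 minutes.

2.29 minutes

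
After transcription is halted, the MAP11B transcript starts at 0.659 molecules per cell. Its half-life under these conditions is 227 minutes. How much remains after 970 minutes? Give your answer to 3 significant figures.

0.0341 molecules per cell

Number of half-lives: n = 970/227 ≈ 4.2731.
Remaining = 0.659 × (1/2)^4.2731 = 0.659 × 0.05172 ≈ 0.034084 molecules per cell.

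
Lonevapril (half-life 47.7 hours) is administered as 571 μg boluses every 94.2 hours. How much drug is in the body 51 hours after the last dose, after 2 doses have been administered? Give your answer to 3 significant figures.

341 μg

The 2 doses were given 145.2, 51 hours ago.
Total = 571·(1/2)^(145.2/47.7) + 571·(1/2)^(51/47.7)
      = 69.23 + 272.13 ≈ 341.36 μg.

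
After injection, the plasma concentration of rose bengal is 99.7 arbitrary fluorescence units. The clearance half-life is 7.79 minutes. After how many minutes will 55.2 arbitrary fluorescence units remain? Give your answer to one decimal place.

Fraction remaining = 55.2/99.7 ≈ 0.55366.
n = log₂(99.7/55.2) = ln(1.8062)/ln 2 ≈ 0.85293 half-lives.
t = n × t½ = 0.85293 × 7.79 ≈ 6.6443 minutes.

6.6 minutes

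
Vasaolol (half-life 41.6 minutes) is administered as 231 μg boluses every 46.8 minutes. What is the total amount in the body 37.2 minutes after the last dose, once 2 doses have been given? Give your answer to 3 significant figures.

The 2 doses were given 84, 37.2 minutes ago.
Total = 231·(1/2)^(84/41.6) + 231·(1/2)^(37.2/41.6)
      = 56.985 + 124.29 ≈ 181.27 μg.

181 μg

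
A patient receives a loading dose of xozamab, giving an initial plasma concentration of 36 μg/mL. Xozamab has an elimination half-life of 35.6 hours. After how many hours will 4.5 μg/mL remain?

4.5/36 = 1/8, so 3 half-lives have elapsed.
t = 3 × 35.6 = 106.8 hours.

106.8 hours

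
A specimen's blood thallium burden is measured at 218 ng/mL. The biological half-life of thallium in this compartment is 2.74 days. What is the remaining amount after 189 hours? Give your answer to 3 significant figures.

29.7 ng/mL

Convert the elapsed time: 189 hours = 7.875 days.
Number of half-lives: n = 7.875/2.74 ≈ 2.8741.
Remaining = 218 × (1/2)^2.8741 = 218 × 0.1364 ≈ 29.735 ng/mL.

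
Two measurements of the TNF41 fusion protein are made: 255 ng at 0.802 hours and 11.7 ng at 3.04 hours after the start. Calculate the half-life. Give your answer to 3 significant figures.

Over Δt = 3.04 − 0.802 = 2.238 hours, the level fell by a factor of 255/11.7 ≈ 21.795.
n = log₂(21.795) ≈ 4.4459 half-lives, so t½ = 2.238/4.4459 ≈ 0.50338 hours.

0.503 hours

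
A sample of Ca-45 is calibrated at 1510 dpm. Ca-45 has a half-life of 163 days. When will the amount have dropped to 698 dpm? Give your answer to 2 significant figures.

Fraction remaining = 698/1510 ≈ 0.46225.
n = log₂(1510/698) = ln(2.1633)/ln 2 ≈ 1.1132 half-lives.
t = n × t½ = 1.1132 × 163 ≈ 181.46 days.

180 days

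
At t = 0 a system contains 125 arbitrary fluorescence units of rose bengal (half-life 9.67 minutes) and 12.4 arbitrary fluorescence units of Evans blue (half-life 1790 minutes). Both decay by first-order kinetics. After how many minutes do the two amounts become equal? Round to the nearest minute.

Set 125·(1/2)^(t/9.67) = 12.4·(1/2)^(t/1790).
Taking log₂: log₂(125/12.4) = t·(1/9.67 − 1/1790).
log₂(10.081) = 3.3335; 1/9.67 − 1/1790 = 0.10285.
t = 3.3335 / 0.10285 ≈ 32.41 minutes.

32 minutes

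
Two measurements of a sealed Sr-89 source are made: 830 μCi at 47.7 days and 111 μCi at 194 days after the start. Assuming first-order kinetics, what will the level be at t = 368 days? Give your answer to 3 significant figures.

Over Δt = 194 − 47.7 = 146.3 days, the level fell by a factor of 830/111 ≈ 7.4775.
n = log₂(7.4775) ≈ 2.9026 half-lives, so t½ = 146.3/2.9026 ≈ 50.404 days.
From t = 194 to t = 368: 111 × (1/2)^((368−194)/50.404) ≈ 10.142 μCi.

10.1 μCi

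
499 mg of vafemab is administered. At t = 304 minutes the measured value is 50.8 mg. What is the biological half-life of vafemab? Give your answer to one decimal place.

92.2 minutes

A/A₀ = 50.8/499 ≈ 0.1018.
n = log₂(9.8228) ≈ 3.2961 half-lives elapsed in 304 minutes.
t½ = 304/3.2961 ≈ 92.229 minutes.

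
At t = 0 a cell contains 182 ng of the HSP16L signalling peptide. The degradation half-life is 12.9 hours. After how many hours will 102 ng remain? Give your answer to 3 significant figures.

10.8 hours

Fraction remaining = 102/182 ≈ 0.56044.
n = log₂(182/102) = ln(1.7843)/ln 2 ≈ 0.83537 half-lives.
t = n × t½ = 0.83537 × 12.9 ≈ 10.776 hours.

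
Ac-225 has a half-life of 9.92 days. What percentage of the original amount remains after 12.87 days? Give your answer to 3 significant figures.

n = 12.87/9.92 ≈ 1.2974 half-lives.
Fraction remaining = (1/2)^1.2974 ≈ 0.40686, i.e. 40.686%.

40.7%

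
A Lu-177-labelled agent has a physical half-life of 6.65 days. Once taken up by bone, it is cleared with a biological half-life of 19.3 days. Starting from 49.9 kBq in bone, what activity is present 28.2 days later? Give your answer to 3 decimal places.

1/t_eff = 1/t_phys + 1/t_biol = 1/6.65 + 1/19.3 = 0.20219 per day.
t_eff = 6.65 × 19.3 / (6.65 + 19.3) ≈ 4.9459 days.
Remaining = 49.9 × (1/2)^(28.2/4.9459) = 49.9 × (1/2)^5.7017 ≈ 0.95875 kBq.

0.959 kBq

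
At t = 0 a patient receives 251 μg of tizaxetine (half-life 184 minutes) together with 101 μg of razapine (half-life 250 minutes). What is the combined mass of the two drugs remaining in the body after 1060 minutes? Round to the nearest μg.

10 μg

tizaxetine: 251 × (1/2)^(1060/184) = 251 × (1/2)^5.7609 ≈ 4.6289 μg.
razapine: 101 × (1/2)^(1060/250) = 101 × (1/2)^4.24 ≈ 5.3451 μg.
Total = 4.6289 + 5.3451 ≈ 9.974 μg.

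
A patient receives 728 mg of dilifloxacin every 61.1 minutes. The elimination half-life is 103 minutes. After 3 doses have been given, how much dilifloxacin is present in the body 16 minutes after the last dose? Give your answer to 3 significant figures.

The 3 doses were given 138.2, 77.1, 16 minutes ago.
Total = 728·(1/2)^(138.2/103) + 728·(1/2)^(77.1/103) + 728·(1/2)^(16/103)
      = 287.23 + 433.31 + 653.69 ≈ 1374.2 mg.

1370 mg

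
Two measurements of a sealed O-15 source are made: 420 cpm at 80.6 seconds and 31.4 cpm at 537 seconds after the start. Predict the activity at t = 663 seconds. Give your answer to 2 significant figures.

15 cpm

Over Δt = 537 − 80.6 = 456.4 seconds, the level fell by a factor of 420/31.4 ≈ 13.376.
n = log₂(13.376) ≈ 3.7416 half-lives, so t½ = 456.4/3.7416 ≈ 121.98 seconds.
From t = 537 to t = 663: 31.4 × (1/2)^((663−537)/121.98) ≈ 15.346 cpm.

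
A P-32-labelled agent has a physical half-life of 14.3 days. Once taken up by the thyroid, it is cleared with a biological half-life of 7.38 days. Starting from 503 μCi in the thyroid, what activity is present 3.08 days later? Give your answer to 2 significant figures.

1/t_eff = 1/t_phys + 1/t_biol = 1/14.3 + 1/7.38 = 0.20543 per day.
t_eff = 14.3 × 7.38 / (14.3 + 7.38) ≈ 4.8678 days.
Remaining = 503 × (1/2)^(3.08/4.8678) = 503 × (1/2)^0.63273 ≈ 324.41 μCi.

320 μCi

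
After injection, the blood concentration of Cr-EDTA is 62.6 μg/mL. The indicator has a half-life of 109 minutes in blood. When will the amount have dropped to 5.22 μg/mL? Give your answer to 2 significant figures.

Fraction remaining = 5.22/62.6 ≈ 0.083387.
n = log₂(62.6/5.22) = ln(11.992)/ln 2 ≈ 3.584 half-lives.
t = n × t½ = 3.584 × 109 ≈ 390.66 minutes.

390 minutes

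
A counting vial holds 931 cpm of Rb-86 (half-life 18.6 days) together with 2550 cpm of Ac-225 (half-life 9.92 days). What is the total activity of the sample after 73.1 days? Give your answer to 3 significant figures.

Rb-86: 931 × (1/2)^(73.1/18.6) = 931 × (1/2)^3.9301 ≈ 61.076 cpm.
Ac-225: 2550 × (1/2)^(73.1/9.92) = 2550 × (1/2)^7.369 ≈ 15.426 cpm.
Total = 61.076 + 15.426 ≈ 76.502 cpm.

76.5 cpm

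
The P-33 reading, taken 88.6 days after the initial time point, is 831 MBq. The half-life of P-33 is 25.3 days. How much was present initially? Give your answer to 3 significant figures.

Number of half-lives elapsed: n = 88.6/25.3 ≈ 3.502.
A₀ = A × 2^n = 831 × 2^3.502 = 831 × 11.329 ≈ 9414.6 MBq.

9410 MBq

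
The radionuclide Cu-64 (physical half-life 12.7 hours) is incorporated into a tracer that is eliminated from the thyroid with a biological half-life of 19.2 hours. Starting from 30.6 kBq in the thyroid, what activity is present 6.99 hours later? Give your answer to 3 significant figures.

1/t_eff = 1/t_phys + 1/t_biol = 1/12.7 + 1/19.2 = 0.13082 per hour.
t_eff = 12.7 × 19.2 / (12.7 + 19.2) ≈ 7.6439 hours.
Remaining = 30.6 × (1/2)^(6.99/7.6439) = 30.6 × (1/2)^0.91446 ≈ 16.235 kBq.

16.2 kBq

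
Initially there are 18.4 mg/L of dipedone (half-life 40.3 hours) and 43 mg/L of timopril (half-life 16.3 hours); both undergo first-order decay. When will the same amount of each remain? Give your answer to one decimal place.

33.5 hours

Set 18.4·(1/2)^(t/40.3) = 43·(1/2)^(t/16.3).
Taking log₂: log₂(18.4/43) = t·(1/40.3 − 1/16.3).
log₂(0.42791) = -1.2246; 1/40.3 − 1/16.3 = -0.036536.
t = -1.2246 / -0.036536 ≈ 33.519 hours.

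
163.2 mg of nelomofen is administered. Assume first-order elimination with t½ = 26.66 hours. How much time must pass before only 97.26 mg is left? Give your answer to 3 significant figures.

19.9 hours

Fraction remaining = 97.26/163.2 ≈ 0.59596.
n = log₂(163.2/97.26) = ln(1.678)/ln 2 ≈ 0.74672 half-lives.
t = n × t½ = 0.74672 × 26.66 ≈ 19.908 hours.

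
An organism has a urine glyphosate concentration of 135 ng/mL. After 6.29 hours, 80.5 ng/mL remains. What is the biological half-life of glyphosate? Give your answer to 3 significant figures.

8.43 hours

A/A₀ = 80.5/135 ≈ 0.5963.
n = log₂(1.677) ≈ 0.7459 half-lives elapsed in 6.29 hours.
t½ = 6.29/0.7459 ≈ 8.4328 hours.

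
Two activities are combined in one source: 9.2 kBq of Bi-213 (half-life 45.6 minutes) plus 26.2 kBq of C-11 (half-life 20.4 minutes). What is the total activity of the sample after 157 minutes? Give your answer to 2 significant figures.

Bi-213: 9.2 × (1/2)^(157/45.6) = 9.2 × (1/2)^3.443 ≈ 0.84595 kBq.
C-11: 26.2 × (1/2)^(157/20.4) = 26.2 × (1/2)^7.6961 ≈ 0.12634 kBq.
Total = 0.84595 + 0.12634 ≈ 0.9723 kBq.

0.97 kBq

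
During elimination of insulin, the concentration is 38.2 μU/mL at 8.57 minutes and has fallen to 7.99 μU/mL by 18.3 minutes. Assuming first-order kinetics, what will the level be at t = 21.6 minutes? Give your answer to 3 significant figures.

Over Δt = 18.3 − 8.57 = 9.73 minutes, the level fell by a factor of 38.2/7.99 ≈ 4.781.
n = log₂(4.781) ≈ 2.2573 half-lives, so t½ = 9.73/2.2573 ≈ 4.3104 minutes.
From t = 18.3 to t = 21.6: 7.99 × (1/2)^((21.6−18.3)/4.3104) ≈ 4.6998 μU/mL.

4.70 μU/mL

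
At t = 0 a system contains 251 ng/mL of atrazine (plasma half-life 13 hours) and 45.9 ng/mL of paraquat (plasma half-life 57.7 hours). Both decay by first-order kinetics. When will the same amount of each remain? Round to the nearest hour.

41 hours

Set 251·(1/2)^(t/13) = 45.9·(1/2)^(t/57.7).
Taking log₂: log₂(251/45.9) = t·(1/13 − 1/57.7).
log₂(5.4684) = 2.4511; 1/13 − 1/57.7 = 0.059592.
t = 2.4511 / 0.059592 ≈ 41.132 hours.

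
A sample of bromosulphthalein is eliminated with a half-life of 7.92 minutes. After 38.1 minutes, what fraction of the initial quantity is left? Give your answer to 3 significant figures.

0.0356

n = 38.1/7.92 ≈ 4.8106 half-lives.
Fraction remaining = (1/2)^4.8106 ≈ 0.035634.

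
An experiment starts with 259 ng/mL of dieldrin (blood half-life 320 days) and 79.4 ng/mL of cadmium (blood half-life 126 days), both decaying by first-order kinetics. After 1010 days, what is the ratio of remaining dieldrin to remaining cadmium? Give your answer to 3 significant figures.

94.7

dieldrin: 259 × (1/2)^(1010/320) = 259 × (1/2)^3.1562 ≈ 29.052 ng/mL.
cadmium: 79.4 × (1/2)^(1010/126) = 79.4 × (1/2)^8.0159 ≈ 0.30676 ng/mL.
Ratio ≈ 29.052 / 0.30676 ≈ 94.705.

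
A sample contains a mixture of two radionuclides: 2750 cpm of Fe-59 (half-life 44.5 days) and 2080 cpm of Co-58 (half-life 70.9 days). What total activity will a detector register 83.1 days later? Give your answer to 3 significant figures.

Fe-59: 2750 × (1/2)^(83.1/44.5) = 2750 × (1/2)^1.8674 ≈ 753.68 cpm.
Co-58: 2080 × (1/2)^(83.1/70.9) = 2080 × (1/2)^1.1721 ≈ 923.07 cpm.
Total = 753.68 + 923.07 ≈ 1676.7 cpm.

1680 cpm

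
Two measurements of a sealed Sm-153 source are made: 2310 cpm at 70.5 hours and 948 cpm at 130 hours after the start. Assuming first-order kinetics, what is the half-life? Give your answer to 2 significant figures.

46 hours

Over Δt = 130 − 70.5 = 59.5 hours, the level fell by a factor of 2310/948 ≈ 2.4367.
n = log₂(2.4367) ≈ 1.2849 half-lives, so t½ = 59.5/1.2849 ≈ 46.306 hours.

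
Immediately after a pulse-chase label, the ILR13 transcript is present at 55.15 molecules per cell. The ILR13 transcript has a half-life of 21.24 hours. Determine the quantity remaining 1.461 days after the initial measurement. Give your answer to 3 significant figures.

Convert the elapsed time: 1.461 days = 35.064 hours.
Number of half-lives: n = 35.064/21.24 ≈ 1.6508.
Remaining = 55.15 × (1/2)^1.6508 = 55.15 × 0.31845 ≈ 17.563 molecules per cell.

17.6 molecules per cell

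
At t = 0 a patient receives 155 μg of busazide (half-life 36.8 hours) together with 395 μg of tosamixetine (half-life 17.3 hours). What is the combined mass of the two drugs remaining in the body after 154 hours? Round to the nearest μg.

9 μg

busazide: 155 × (1/2)^(154/36.8) = 155 × (1/2)^4.1848 ≈ 8.5229 μg.
tosamixetine: 395 × (1/2)^(154/17.3) = 395 × (1/2)^8.9017 ≈ 0.82586 μg.
Total = 8.5229 + 0.82586 ≈ 9.3487 μg.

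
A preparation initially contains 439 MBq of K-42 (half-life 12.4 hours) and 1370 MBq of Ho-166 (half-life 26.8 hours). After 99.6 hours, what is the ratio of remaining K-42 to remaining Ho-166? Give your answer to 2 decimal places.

0.02

K-42: 439 × (1/2)^(99.6/12.4) = 439 × (1/2)^8.0323 ≈ 1.6769 MBq.
Ho-166: 1370 × (1/2)^(99.6/26.8) = 1370 × (1/2)^3.7164 ≈ 104.22 MBq.
Ratio ≈ 1.6769 / 104.22 ≈ 0.01609.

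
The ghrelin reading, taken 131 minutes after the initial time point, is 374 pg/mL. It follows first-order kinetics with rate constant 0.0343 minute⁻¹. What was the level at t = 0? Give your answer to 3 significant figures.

33400 pg/mL

t½ = ln 2 / λ = 0.69315 / 0.0343 ≈ 20.208 minutes.
Number of half-lives elapsed: n = 131/20.208 ≈ 6.4825.
A₀ = A × 2^n = 374 × 2^6.4825 = 374 × 89.416 ≈ 33442 pg/mL.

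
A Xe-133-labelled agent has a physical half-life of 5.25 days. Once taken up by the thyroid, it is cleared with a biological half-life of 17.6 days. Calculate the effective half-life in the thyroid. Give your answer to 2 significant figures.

4.0 days

1/t_eff = 1/t_phys + 1/t_biol = 1/5.25 + 1/17.6 = 0.24729 per day.
t_eff = 5.25 × 17.6 / (5.25 + 17.6) ≈ 4.0438 days.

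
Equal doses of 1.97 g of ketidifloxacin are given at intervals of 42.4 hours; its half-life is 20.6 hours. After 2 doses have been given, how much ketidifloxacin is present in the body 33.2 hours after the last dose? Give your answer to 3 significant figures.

0.799 g

The 2 doses were given 75.6, 33.2 hours ago.
Total = 1.97·(1/2)^(75.6/20.6) + 1.97·(1/2)^(33.2/20.6)
      = 0.15478 + 0.64463 ≈ 0.79941 g.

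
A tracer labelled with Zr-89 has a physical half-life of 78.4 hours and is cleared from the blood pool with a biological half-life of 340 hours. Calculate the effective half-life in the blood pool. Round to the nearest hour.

1/t_eff = 1/t_phys + 1/t_biol = 1/78.4 + 1/340 = 0.015696 per hour.
t_eff = 78.4 × 340 / (78.4 + 340) ≈ 63.709 hours.

64 hours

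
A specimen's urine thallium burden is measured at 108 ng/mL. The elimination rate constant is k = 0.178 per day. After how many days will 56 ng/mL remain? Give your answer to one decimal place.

t½ = ln 2 / k = 0.69315 / 0.178 ≈ 3.8941 days.
Fraction remaining = 56/108 ≈ 0.51852.
n = log₂(108/56) = ln(1.9286)/ln 2 ≈ 0.94753 half-lives.
t = n × t½ = 0.94753 × 3.8941 ≈ 3.6898 days.

3.7 days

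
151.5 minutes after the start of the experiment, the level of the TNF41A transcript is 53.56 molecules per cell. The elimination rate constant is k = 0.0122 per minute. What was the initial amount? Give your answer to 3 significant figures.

340 molecules per cell

t½ = ln 2 / k = 0.69315 / 0.0122 ≈ 56.815 minutes.
Number of half-lives elapsed: n = 151.5/56.815 ≈ 2.6665.
A₀ = A × 2^n = 53.56 × 2^2.6665 = 53.56 × 6.349 ≈ 340.05 molecules per cell.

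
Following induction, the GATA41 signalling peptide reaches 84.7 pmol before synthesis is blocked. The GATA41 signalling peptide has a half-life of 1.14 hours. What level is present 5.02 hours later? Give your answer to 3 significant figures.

4.00 pmol

Number of half-lives: n = 5.02/1.14 ≈ 4.4035.
Remaining = 84.7 × (1/2)^4.4035 = 84.7 × 0.047251 ≈ 4.0022 pmol.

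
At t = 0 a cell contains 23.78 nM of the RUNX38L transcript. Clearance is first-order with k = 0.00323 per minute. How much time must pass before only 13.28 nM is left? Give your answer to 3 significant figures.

t½ = ln 2 / k = 0.69315 / 0.00323 ≈ 214.6 minutes.
Fraction remaining = 13.28/23.78 ≈ 0.55845.
n = log₂(23.78/13.28) = ln(1.7907)/ln 2 ≈ 0.84049 half-lives.
t = n × t½ = 0.84049 × 214.6 ≈ 180.37 minutes.

180 minutes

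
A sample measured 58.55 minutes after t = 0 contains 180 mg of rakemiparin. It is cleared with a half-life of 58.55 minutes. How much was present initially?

360 mg

Number of half-lives elapsed: n = 58.55/58.55 ≈ 1.
A₀ = A × 2^n = 180 × 2^1 = 180 × 2 ≈ 360 mg.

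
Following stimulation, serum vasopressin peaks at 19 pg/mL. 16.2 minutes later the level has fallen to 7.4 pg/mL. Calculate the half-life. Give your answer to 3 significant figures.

11.9 minutes

A/A₀ = 7.4/19 ≈ 0.38947.
n = log₂(2.5676) ≈ 1.3604 half-lives elapsed in 16.2 minutes.
t½ = 16.2/1.3604 ≈ 11.908 minutes.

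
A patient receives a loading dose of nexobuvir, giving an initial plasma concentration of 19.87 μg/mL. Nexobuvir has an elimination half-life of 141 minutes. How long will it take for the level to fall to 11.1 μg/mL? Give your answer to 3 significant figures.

118 minutes

Fraction remaining = 11.1/19.87 ≈ 0.55863.
n = log₂(19.87/11.1) = ln(1.7901)/ln 2 ≈ 0.84003 half-lives.
t = n × t½ = 0.84003 × 141 ≈ 118.44 minutes.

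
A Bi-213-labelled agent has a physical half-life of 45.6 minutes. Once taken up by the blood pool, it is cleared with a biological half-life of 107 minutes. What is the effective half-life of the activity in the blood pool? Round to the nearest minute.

1/t_eff = 1/t_phys + 1/t_biol = 1/45.6 + 1/107 = 0.031276 per minute.
t_eff = 45.6 × 107 / (45.6 + 107) ≈ 31.974 minutes.

32 minutes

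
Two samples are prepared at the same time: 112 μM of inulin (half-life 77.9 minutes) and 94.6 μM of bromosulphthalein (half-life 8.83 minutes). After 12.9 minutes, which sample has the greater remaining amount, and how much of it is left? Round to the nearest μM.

inulin: 112 × (1/2)^0.1656 ≈ 99.855 μM.
bromosulphthalein: 94.6 × (1/2)^1.4609 ≈ 34.364 μM.
Inulin has more remaining, at ≈ 99.855 μM.

inulin, 100 μM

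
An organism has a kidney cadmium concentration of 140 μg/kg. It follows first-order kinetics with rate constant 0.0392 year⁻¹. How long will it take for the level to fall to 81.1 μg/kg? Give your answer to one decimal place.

t½ = ln 2 / k = 0.69315 / 0.0392 ≈ 17.682 years.
Fraction remaining = 81.1/140 ≈ 0.57929.
n = log₂(140/81.1) = ln(1.7263)/ln 2 ≈ 0.78765 half-lives.
t = n × t½ = 0.78765 × 17.682 ≈ 13.928 years.

13.9 years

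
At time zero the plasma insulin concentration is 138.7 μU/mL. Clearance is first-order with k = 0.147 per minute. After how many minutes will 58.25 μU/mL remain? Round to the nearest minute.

t½ = ln 2 / k = 0.69315 / 0.147 ≈ 4.7153 minutes.
Fraction remaining = 58.25/138.7 ≈ 0.41997.
n = log₂(138.7/58.25) = ln(2.3811)/ln 2 ≈ 1.2516 half-lives.
t = n × t½ = 1.2516 × 4.7153 ≈ 5.9018 minutes.

6 minutes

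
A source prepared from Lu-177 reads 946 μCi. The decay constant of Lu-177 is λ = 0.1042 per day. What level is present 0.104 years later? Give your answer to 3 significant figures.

t½ = ln 2 / λ = 0.69315 / 0.1042 ≈ 6.6521 days.
Convert the elapsed time: 0.104 years = 37.96 days.
Number of half-lives: n = 37.96/6.6521 ≈ 5.7065.
Remaining = 946 × (1/2)^5.7065 = 946 × 0.01915 ≈ 18.116 μCi.

18.1 μCi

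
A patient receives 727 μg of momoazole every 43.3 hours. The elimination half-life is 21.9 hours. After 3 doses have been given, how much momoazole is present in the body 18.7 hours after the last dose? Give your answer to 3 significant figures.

The 3 doses were given 105.3, 62, 18.7 hours ago.
Total = 727·(1/2)^(105.3/21.9) + 727·(1/2)^(62/21.9) + 727·(1/2)^(18.7/21.9)
      = 25.949 + 102.17 + 402.24 ≈ 530.36 μg.

530 μg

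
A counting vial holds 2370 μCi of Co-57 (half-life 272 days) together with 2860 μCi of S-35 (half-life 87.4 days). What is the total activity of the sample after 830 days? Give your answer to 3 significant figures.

290 μCi

Co-57: 2370 × (1/2)^(830/272) = 2370 × (1/2)^3.0515 ≈ 285.87 μCi.
S-35: 2860 × (1/2)^(830/87.4) = 2860 × (1/2)^9.4966 ≈ 3.9593 μCi.
Total = 285.87 + 3.9593 ≈ 289.83 μCi.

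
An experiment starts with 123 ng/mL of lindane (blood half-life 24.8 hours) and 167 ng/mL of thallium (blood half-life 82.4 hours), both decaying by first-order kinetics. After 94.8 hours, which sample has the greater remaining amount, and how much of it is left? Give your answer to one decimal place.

lindane: 123 × (1/2)^3.8226 ≈ 8.6935 ng/mL.
thallium: 167 × (1/2)^1.1505 ≈ 75.229 ng/mL.
Thallium has more remaining, at ≈ 75.229 ng/mL.

thallium, 75.2 ng/mL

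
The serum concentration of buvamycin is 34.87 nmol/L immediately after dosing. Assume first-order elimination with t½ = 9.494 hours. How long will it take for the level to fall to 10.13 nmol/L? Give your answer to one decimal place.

Fraction remaining = 10.13/34.87 ≈ 0.29051.
n = log₂(34.87/10.13) = ln(3.4423)/ln 2 ≈ 1.7834 half-lives.
t = n × t½ = 1.7834 × 9.494 ≈ 16.931 hours.

16.9 hours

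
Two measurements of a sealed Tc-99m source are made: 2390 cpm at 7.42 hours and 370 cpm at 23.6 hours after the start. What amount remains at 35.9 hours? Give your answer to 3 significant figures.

89.6 cpm

Over Δt = 23.6 − 7.42 = 16.18 hours, the level fell by a factor of 2390/370 ≈ 6.4595.
n = log₂(6.4595) ≈ 2.6914 half-lives, so t½ = 16.18/2.6914 ≈ 6.0117 hours.
From t = 23.6 to t = 35.9: 370 × (1/2)^((35.9−23.6)/6.0117) ≈ 89.597 cpm.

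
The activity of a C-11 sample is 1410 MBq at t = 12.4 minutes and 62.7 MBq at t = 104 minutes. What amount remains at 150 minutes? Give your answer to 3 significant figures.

13.1 MBq

Over Δt = 104 − 12.4 = 91.6 minutes, the level fell by a factor of 1410/62.7 ≈ 22.488.
n = log₂(22.488) ≈ 4.4911 half-lives, so t½ = 91.6/4.4911 ≈ 20.396 minutes.
From t = 104 to t = 150: 62.7 × (1/2)^((150−104)/20.396) ≈ 13.132 MBq.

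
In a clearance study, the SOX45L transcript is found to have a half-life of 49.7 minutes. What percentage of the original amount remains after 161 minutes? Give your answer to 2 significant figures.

11%

n = 161/49.7 ≈ 3.2394 half-lives.
Fraction remaining = (1/2)^3.2394 ≈ 0.10588, i.e. 10.588%.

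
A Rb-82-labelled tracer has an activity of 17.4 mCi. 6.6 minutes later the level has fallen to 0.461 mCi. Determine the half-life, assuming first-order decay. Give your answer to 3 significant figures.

A/A₀ = 0.461/17.4 ≈ 0.026494.
n = log₂(37.744) ≈ 5.2382 half-lives elapsed in 6.6 minutes.
t½ = 6.6/5.2382 ≈ 1.26 minutes.

1.26 minutes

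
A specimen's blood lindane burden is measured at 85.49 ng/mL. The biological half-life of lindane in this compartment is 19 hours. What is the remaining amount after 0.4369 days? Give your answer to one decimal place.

Convert the elapsed time: 0.4369 days = 10.4856 hours.
Number of half-lives: n = 10.4856/19 ≈ 0.55187.
Remaining = 85.49 × (1/2)^0.55187 = 85.49 × 0.68213 ≈ 58.316 ng/mL.

58.3 ng/mL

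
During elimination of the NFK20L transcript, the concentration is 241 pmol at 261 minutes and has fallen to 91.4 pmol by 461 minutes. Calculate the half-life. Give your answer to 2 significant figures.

Over Δt = 461 − 261 = 200 minutes, the level fell by a factor of 241/91.4 ≈ 2.6368.
n = log₂(2.6368) ≈ 1.3988 half-lives, so t½ = 200/1.3988 ≈ 142.98 minutes.

140 minutes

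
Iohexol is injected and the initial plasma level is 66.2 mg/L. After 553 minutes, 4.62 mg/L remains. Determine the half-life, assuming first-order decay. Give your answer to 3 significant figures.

A/A₀ = 4.62/66.2 ≈ 0.069789.
n = log₂(14.329) ≈ 3.8409 half-lives elapsed in 553 minutes.
t½ = 553/3.8409 ≈ 143.98 minutes.

144 minutes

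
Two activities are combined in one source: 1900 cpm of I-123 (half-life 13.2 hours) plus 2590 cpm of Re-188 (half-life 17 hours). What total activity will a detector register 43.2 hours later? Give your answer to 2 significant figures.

I-123: 1900 × (1/2)^(43.2/13.2) = 1900 × (1/2)^3.2727 ≈ 196.59 cpm.
Re-188: 2590 × (1/2)^(43.2/17) = 2590 × (1/2)^2.5412 ≈ 444.97 cpm.
Total = 196.59 + 444.97 ≈ 641.56 cpm.

640 cpm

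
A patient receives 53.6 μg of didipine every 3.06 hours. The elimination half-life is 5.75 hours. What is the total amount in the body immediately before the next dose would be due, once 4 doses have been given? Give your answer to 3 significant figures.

92.7 μg

The 4 doses were given 12.24, 9.18, 6.12, 3.06 hours ago.
Total = 53.6·(1/2)^(12.24/5.75) + 53.6·(1/2)^(9.18/5.75) + 53.6·(1/2)^(6.12/5.75) + 53.6·(1/2)^(3.06/5.75)
      = 12.256 + 17.724 + 25.631 + 37.065 ≈ 92.676 μg.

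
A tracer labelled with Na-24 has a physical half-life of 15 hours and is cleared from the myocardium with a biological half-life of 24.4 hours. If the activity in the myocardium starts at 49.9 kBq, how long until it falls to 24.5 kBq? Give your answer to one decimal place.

1/t_eff = 1/t_phys + 1/t_biol = 1/15 + 1/24.4 = 0.10765 per hour.
t_eff = 15 × 24.4 / (15 + 24.4) ≈ 9.2893 hours.
n = log₂(49.9/24.5) ≈ 1.0263; t = 1.0263 × 9.2893 ≈ 9.5333 hours.

9.5 hours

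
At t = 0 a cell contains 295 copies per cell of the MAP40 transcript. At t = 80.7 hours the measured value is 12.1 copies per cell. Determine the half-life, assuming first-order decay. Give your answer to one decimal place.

A/A₀ = 12.1/295 ≈ 0.041017.
n = log₂(24.38) ≈ 4.6076 half-lives elapsed in 80.7 hours.
t½ = 80.7/4.6076 ≈ 17.514 hours.

17.5 hours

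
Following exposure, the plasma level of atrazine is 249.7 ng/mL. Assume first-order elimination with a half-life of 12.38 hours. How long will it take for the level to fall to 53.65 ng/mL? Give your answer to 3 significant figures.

Fraction remaining = 53.65/249.7 ≈ 0.21486.
n = log₂(249.7/53.65) = ln(4.6542)/ln 2 ≈ 2.2185 half-lives.
t = n × t½ = 2.2185 × 12.38 ≈ 27.466 hours.

27.5 hours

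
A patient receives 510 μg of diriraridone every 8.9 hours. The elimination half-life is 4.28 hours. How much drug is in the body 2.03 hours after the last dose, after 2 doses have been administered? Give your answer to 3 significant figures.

454 μg

The 2 doses were given 10.93, 2.03 hours ago.
Total = 510·(1/2)^(10.93/4.28) + 510·(1/2)^(2.03/4.28)
      = 86.86 + 367.11 ≈ 453.97 μg.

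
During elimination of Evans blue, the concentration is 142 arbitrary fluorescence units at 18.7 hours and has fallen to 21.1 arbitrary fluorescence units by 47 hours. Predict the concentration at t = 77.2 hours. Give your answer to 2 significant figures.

2.8 arbitrary fluorescence units

Over Δt = 47 − 18.7 = 28.3 hours, the level fell by a factor of 142/21.1 ≈ 6.7299.
n = log₂(6.7299) ≈ 2.7506 half-lives, so t½ = 28.3/2.7506 ≈ 10.289 hours.
From t = 47 to t = 77.2: 21.1 × (1/2)^((77.2−47)/10.289) ≈ 2.7586 arbitrary fluorescence units.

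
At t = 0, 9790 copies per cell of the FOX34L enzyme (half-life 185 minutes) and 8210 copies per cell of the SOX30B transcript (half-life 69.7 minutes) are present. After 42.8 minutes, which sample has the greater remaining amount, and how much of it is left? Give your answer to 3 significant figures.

FOX34L enzyme: 9790 × (1/2)^0.23135 ≈ 8339.5 copies per cell.
SOX30B transcript: 8210 × (1/2)^0.61406 ≈ 5364 copies per cell.
FOX34L enzyme has more remaining, at ≈ 8339.5 copies per cell.

FOX34L enzyme, 8340 copies per cell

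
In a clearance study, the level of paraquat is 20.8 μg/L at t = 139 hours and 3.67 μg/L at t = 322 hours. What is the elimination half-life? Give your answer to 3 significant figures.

73.1 hours

Over Δt = 322 − 139 = 183 hours, the level fell by a factor of 20.8/3.67 ≈ 5.6676.
n = log₂(5.6676) ≈ 2.5027 half-lives, so t½ = 183/2.5027 ≈ 73.12 hours.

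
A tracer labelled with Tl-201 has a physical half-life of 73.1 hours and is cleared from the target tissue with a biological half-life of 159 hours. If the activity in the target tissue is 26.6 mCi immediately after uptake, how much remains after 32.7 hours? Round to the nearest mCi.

17 mCi

1/t_eff = 1/t_phys + 1/t_biol = 1/73.1 + 1/159 = 0.019969 per hour.
t_eff = 73.1 × 159 / (73.1 + 159) ≈ 50.077 hours.
Remaining = 26.6 × (1/2)^(32.7/50.077) = 26.6 × (1/2)^0.65299 ≈ 16.917 mCi.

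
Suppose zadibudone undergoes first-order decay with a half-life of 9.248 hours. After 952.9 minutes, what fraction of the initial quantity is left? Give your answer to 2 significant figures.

0.30

952.9 minutes = 15.8817 hours.
n = 15.8817/9.248 ≈ 1.7173 half-lives.
Fraction remaining = (1/2)^1.7173 ≈ 0.30412.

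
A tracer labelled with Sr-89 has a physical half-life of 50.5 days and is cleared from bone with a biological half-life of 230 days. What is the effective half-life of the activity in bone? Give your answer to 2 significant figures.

41 days

1/t_eff = 1/t_phys + 1/t_biol = 1/50.5 + 1/230 = 0.02415 per day.
t_eff = 50.5 × 230 / (50.5 + 230) ≈ 41.408 days.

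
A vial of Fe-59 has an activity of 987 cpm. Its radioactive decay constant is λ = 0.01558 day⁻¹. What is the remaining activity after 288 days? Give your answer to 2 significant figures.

t½ = ln 2 / λ = 0.69315 / 0.01558 ≈ 44.49 days.
Number of half-lives: n = 288/44.49 ≈ 6.4734.
Remaining = 987 × (1/2)^6.4734 = 987 × 0.011254 ≈ 11.108 cpm.

11 cpm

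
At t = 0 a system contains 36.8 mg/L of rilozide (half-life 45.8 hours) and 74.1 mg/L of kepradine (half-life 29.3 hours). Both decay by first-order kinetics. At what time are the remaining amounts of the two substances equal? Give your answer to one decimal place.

Set 36.8·(1/2)^(t/45.8) = 74.1·(1/2)^(t/29.3).
Taking log₂: log₂(36.8/74.1) = t·(1/45.8 − 1/29.3).
log₂(0.49663) = -1.0098; 1/45.8 − 1/29.3 = -0.012296.
t = -1.0098 / -0.012296 ≈ 82.124 hours.

82.1 hours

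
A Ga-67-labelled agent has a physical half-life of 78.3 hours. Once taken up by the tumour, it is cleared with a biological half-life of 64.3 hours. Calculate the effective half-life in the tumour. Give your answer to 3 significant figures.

1/t_eff = 1/t_phys + 1/t_biol = 1/78.3 + 1/64.3 = 0.028323 per hour.
t_eff = 78.3 × 64.3 / (78.3 + 64.3) ≈ 35.306 hours.

35.3 hours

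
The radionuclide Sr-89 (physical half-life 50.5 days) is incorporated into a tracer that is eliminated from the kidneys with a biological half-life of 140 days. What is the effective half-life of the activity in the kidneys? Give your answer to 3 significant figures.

1/t_eff = 1/t_phys + 1/t_biol = 1/50.5 + 1/140 = 0.026945 per day.
t_eff = 50.5 × 140 / (50.5 + 140) ≈ 37.113 days.

37.1 days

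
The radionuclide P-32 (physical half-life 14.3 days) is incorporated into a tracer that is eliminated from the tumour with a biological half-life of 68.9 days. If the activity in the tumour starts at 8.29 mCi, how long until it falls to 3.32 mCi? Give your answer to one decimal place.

15.6 days

1/t_eff = 1/t_phys + 1/t_biol = 1/14.3 + 1/68.9 = 0.084444 per day.
t_eff = 14.3 × 68.9 / (14.3 + 68.9) ≈ 11.842 days.
n = log₂(8.29/3.32) ≈ 1.3202; t = 1.3202 × 11.842 ≈ 15.634 days.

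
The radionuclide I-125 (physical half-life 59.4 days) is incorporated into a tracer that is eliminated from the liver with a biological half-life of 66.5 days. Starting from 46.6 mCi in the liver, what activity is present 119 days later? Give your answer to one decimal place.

3.4 mCi

1/t_eff = 1/t_phys + 1/t_biol = 1/59.4 + 1/66.5 = 0.031873 per day.
t_eff = 59.4 × 66.5 / (59.4 + 66.5) ≈ 31.375 days.
Remaining = 46.6 × (1/2)^(119/31.375) = 46.6 × (1/2)^3.7928 ≈ 3.3622 mCi.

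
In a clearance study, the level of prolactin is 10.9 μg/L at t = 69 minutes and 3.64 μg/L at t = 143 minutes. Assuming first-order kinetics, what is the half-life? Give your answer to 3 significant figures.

46.8 minutes

Over Δt = 143 − 69 = 74 minutes, the level fell by a factor of 10.9/3.64 ≈ 2.9945.
n = log₂(2.9945) ≈ 1.5823 half-lives, so t½ = 74/1.5823 ≈ 46.767 minutes.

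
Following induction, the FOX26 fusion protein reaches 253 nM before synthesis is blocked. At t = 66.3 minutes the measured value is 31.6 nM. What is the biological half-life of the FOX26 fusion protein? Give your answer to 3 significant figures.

A/A₀ = 31.6/253 ≈ 0.1249.
n = log₂(8.0063) ≈ 3.0011 half-lives elapsed in 66.3 minutes.
t½ = 66.3/3.0011 ≈ 22.092 minutes.

22.1 minutes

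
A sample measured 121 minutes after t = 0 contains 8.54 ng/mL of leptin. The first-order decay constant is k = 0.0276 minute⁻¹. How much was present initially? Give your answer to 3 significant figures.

t½ = ln 2 / k = 0.69315 / 0.0276 ≈ 25.114 minutes.
Number of half-lives elapsed: n = 121/25.114 ≈ 4.818.
A₀ = A × 2^n = 8.54 × 2^4.818 = 8.54 × 28.208 ≈ 240.89 ng/mL.

241 ng/mL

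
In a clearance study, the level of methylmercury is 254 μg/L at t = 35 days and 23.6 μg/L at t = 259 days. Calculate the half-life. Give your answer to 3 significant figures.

Over Δt = 259 − 35 = 224 days, the level fell by a factor of 254/23.6 ≈ 10.763.
n = log₂(10.763) ≈ 3.428 half-lives, so t½ = 224/3.428 ≈ 65.345 days.

65.3 days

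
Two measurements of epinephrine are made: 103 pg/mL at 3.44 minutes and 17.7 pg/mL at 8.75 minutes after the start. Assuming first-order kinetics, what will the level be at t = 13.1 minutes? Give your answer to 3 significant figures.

4.18 pg/mL

Over Δt = 8.75 − 3.44 = 5.31 minutes, the level fell by a factor of 103/17.7 ≈ 5.8192.
n = log₂(5.8192) ≈ 2.5408 half-lives, so t½ = 5.31/2.5408 ≈ 2.0899 minutes.
From t = 8.75 to t = 13.1: 17.7 × (1/2)^((13.1−8.75)/2.0899) ≈ 4.1821 pg/mL.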